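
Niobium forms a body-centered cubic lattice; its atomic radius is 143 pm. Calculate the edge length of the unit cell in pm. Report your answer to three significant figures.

In a BCC lattice, atoms touch along the body diagonal, so √3·a = 4r.
a = 4r/√3 = 4 × 143 / 1.7321 = 330 pm.

330 pm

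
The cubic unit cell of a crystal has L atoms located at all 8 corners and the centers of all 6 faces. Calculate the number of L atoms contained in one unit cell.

Corner atoms are shared by 8 cells (1/8 each), face atoms by 2 (1/2 each).
Net atoms = 8 × 1/8 + 6 × 1/2 = 1 + 3 = 4.

4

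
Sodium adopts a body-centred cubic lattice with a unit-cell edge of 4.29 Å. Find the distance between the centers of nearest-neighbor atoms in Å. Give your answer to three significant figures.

In a BCC structure, atoms touch along the body diagonal, so √3·a = 4r; the nearest-neighbor distance equals 2r = 0.8660·a.
d = 0.8660 × 4.29 = 3.72 Å.

3.72 Å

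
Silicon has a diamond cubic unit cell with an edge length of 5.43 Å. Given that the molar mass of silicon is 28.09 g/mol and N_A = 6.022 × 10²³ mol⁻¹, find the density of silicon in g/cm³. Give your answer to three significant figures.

A diamond cubic unit cell contains Z = 8 atoms.
Cell volume: a³ = (5.43 Å)³ = (5.430 × 10^-8 cm)³ = 1.601 × 10^-22 cm³.
ρ = Z·M/(N_A·a³) = 8 × 28.09 / (6.022 × 10²³ × 1.601 × 10^-22) = 2.331 g/cm³.

2.33 g/cm³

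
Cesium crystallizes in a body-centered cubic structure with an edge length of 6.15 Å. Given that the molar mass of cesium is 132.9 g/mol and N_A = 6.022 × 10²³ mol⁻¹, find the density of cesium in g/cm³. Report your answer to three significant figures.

1.90 g/cm³

A BCC unit cell contains Z = 2 atoms.
Cell volume: a³ = (6.15 Å)³ = (6.150 × 10^-8 cm)³ = 2.326 × 10^-22 cm³.
ρ = Z·M/(N_A·a³) = 2 × 132.9 / (6.022 × 10²³ × 2.326 × 10^-22) = 1.898 g/cm³.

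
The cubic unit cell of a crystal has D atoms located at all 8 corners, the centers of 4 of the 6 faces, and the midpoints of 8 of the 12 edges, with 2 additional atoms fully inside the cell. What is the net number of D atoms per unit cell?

Corner atoms are shared by 8 cells (1/8 each), face atoms by 2 (1/2 each), edge atoms by 4 (1/4 each), interior atoms are unshared.
Net atoms = 8 × 1/8 + 4 × 1/2 + 8 × 1/4 + 2 = 1 + 2 + 2 + 2 = 7.

7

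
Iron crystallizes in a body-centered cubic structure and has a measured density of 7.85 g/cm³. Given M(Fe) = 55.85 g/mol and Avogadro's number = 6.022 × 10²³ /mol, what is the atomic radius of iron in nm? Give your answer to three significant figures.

0.124 nm

For a BCC cell (Z = 2), a³ = Z·M/(N_A·ρ) = 2 × 55.85 / (6.022 × 10²³ × 7.850) = 2.363 × 10^-23 cm³, so a = 2.870 × 10^-8 cm = 0.2870 nm.
Atoms touch along the body diagonal, so √3·a = 4r, so r = 0.4330 × a = 0.124 nm.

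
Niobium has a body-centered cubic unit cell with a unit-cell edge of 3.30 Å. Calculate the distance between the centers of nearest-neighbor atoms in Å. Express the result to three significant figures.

In a BCC structure, atoms touch along the body diagonal, so √3·a = 4r; the nearest-neighbor distance equals 2r = 0.8660·a.
d = 0.8660 × 3.30 = 2.86 Å.

2.86 Å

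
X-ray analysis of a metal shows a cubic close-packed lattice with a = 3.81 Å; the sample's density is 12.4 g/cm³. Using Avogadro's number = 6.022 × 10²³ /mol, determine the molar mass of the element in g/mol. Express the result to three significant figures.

An FCC cell has Z = 4 atoms; a = 3.810 × 10^-8 cm.
M = ρ·N_A·a³/Z = 12.4 × 6.022 × 10²³ × 5.531 × 10^-23 / 4 = 103 g/mol.

103 g/mol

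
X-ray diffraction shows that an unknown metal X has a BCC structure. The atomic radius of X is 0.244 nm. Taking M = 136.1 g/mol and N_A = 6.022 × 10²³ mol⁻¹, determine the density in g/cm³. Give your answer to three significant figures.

2.53 g/cm³

In a BCC lattice, atoms touch along the body diagonal, so √3·a = 4r, giving a = 0.5635 nm = 5.635 × 10^-8 cm.
With Z = 2, ρ = Z·M/(N_A·a³) = 2 × 136.1 / (6.022 × 10²³ × 1.789 × 10^-22) = 2.526 g/cm³.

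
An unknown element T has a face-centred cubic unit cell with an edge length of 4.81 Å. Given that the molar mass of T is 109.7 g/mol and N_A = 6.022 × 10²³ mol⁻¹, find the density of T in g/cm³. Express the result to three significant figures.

An FCC unit cell contains Z = 4 atoms.
Cell volume: a³ = (4.81 Å)³ = (4.810 × 10^-8 cm)³ = 1.113 × 10^-22 cm³.
ρ = Z·M/(N_A·a³) = 4 × 109.7 / (6.022 × 10²³ × 1.113 × 10^-22) = 6.548 g/cm³.

6.55 g/cm³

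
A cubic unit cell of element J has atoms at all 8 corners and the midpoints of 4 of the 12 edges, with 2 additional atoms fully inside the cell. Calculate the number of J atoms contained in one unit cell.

4

Corner atoms are shared by 8 cells (1/8 each), edge atoms by 4 (1/4 each), interior atoms are unshared.
Net atoms = 8 × 1/8 + 4 × 1/4 + 2 = 1 + 1 + 2 = 4.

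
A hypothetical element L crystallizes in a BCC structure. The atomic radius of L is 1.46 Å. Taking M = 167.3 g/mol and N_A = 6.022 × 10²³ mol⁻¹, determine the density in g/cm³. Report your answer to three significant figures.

14.5 g/cm³

In a BCC lattice, atoms touch along the body diagonal, so √3·a = 4r, giving a = 3.372 Å = 3.372 × 10^-8 cm.
With Z = 2, ρ = Z·M/(N_A·a³) = 2 × 167.3 / (6.022 × 10²³ × 3.833 × 10^-23) = 14.50 g/cm³.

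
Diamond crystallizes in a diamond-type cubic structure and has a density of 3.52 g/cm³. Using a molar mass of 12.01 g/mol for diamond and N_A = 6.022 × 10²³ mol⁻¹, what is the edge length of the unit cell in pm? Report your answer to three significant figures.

With Z = 8 atoms per diamond cubic cell, a³ = Z·M/(N_A·ρ) = 8 × 12.01 / (6.022 × 10²³ × 3.520 g/cm³) = 4.533 × 10^-23 cm³.
a = (4.533 × 10^-23)^(1/3) = 3.565 × 10^-8 cm = 357 pm.

357 pm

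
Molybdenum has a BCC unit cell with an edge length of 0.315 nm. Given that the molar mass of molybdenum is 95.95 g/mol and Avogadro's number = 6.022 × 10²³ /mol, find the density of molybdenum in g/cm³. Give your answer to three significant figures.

A BCC unit cell contains Z = 2 atoms.
Cell volume: a³ = (0.315 nm)³ = (3.150 × 10^-8 cm)³ = 3.126 × 10^-23 cm³.
ρ = Z·M/(N_A·a³) = 2 × 95.95 / (6.022 × 10²³ × 3.126 × 10^-23) = 10.20 g/cm³.

10.2 g/cm³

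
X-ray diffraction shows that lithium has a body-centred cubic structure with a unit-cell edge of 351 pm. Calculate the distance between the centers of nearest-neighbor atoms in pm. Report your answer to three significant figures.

304 pm

In a BCC structure, atoms touch along the body diagonal, so √3·a = 4r; the nearest-neighbor distance equals 2r = 0.8660·a.
d = 0.8660 × 351 = 304 pm.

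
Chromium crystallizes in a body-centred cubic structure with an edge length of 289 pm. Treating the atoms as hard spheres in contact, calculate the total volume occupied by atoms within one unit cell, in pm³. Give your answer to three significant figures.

In a BCC lattice atoms touch along the body diagonal, so √3·a = 4r, so r = 0.4330a = 125.1 pm.
V_atoms = Z × (4/3)πr³ = 2 × (4/3)π × (125.1)³ = 1.64 × 10^7 pm³.

1.64 × 10^7 pm³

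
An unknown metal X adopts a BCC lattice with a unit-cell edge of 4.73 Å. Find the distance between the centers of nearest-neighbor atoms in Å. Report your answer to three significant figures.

In a BCC structure, atoms touch along the body diagonal, so √3·a = 4r; the nearest-neighbor distance equals 2r = 0.8660·a.
d = 0.8660 × 4.73 = 4.10 Å.

4.10 Å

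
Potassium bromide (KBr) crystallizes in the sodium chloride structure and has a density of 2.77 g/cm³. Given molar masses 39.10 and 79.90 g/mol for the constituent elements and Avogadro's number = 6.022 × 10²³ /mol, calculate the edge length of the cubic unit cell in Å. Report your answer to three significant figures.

6.58 Å

M(KBr) = 119.0 g/mol; Z = 4 formula units per cell.
a³ = Z·M/(N_A·ρ) = 4 × 119.0 / (6.022 × 10²³ × 2.77) = 2.854 × 10^-22 cm³, so a = 6.584 × 10^-8 cm = 6.58 Å.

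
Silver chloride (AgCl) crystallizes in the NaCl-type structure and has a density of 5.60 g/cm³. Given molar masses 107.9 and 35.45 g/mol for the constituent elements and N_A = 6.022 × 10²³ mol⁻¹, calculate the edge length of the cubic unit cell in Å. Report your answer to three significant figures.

M(AgCl) = 143.35 g/mol; Z = 4 formula units per cell.
a³ = Z·M/(N_A·ρ) = 4 × 143.35 / (6.022 × 10²³ × 5.60) = 1.700 × 10^-22 cm³, so a = 5.540 × 10^-8 cm = 5.54 Å.

5.54 Å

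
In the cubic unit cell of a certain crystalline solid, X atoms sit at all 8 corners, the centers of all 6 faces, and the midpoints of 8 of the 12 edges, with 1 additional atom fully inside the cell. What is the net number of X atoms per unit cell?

Corner atoms are shared by 8 cells (1/8 each), face atoms by 2 (1/2 each), edge atoms by 4 (1/4 each), interior atoms are unshared.
Net atoms = 8 × 1/8 + 6 × 1/2 + 8 × 1/4 + 1 = 1 + 3 + 2 + 1 = 7.

7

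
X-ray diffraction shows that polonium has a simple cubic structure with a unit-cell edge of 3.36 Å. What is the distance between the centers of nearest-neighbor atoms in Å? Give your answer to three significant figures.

3.36 Å

In a simple cubic structure, atoms touch along the cell edge, so a = 2r; the nearest-neighbor distance equals 2r = 1.000·a.
d = 1.000 × 3.36 = 3.36 Å.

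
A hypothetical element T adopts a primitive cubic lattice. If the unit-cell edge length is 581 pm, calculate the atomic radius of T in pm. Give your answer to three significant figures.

291 pm

In a simple cubic lattice, atoms touch along the cell edge, so a = 2r.
r = a/2 = 581/2 = 291 pm.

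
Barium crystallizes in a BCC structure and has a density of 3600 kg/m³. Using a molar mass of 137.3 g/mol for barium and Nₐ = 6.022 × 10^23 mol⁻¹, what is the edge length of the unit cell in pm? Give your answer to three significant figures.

With Z = 2 atoms per BCC cell, a³ = Z·M/(N_A·ρ) = 2 × 137.3 / (6.022 × 10²³ × 3.600 g/cm³) = 1.267 × 10^-22 cm³.
a = (1.267 × 10^-22)^(1/3) = 5.022 × 10^-8 cm = 502 pm.

502 pm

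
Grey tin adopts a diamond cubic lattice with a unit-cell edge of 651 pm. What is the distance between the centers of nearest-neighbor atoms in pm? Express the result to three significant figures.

In a diamond cubic structure, nearest neighbors lie along the body diagonal with √3·a = 8r; the nearest-neighbor distance equals 2r = 0.4330·a.
d = 0.4330 × 651 = 282 pm.

282 pm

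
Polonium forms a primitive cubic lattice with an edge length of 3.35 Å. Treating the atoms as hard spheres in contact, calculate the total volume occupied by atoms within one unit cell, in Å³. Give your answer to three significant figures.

In a simple cubic lattice atoms touch along the cell edge, so a = 2r, so r = 0.5000a = 1.675 Å.
V_atoms = Z × (4/3)πr³ = 1 × (4/3)π × (1.675)³ = 19.7 Å³.

19.7 Å³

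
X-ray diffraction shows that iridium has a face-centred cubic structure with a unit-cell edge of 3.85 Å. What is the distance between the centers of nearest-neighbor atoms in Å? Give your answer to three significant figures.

2.72 Å

In an FCC structure, atoms touch along the face diagonal, so √2·a = 4r; the nearest-neighbor distance equals 2r = 0.7071·a.
d = 0.7071 × 3.85 = 2.72 Å.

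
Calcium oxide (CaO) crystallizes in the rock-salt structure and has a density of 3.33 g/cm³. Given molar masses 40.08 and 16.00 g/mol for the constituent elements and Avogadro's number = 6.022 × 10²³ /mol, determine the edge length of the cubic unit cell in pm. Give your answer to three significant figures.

M(CaO) = 56.08 g/mol; Z = 4 formula units per cell.
a³ = Z·M/(N_A·ρ) = 4 × 56.08 / (6.022 × 10²³ × 3.33) = 1.119 × 10^-22 cm³, so a = 4.818 × 10^-8 cm = 482 pm.

482 pm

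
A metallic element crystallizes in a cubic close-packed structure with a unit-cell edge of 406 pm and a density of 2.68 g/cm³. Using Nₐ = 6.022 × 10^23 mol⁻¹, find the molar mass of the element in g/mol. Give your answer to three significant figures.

27.0 g/mol

An FCC cell has Z = 4 atoms; a = 4.060 × 10^-8 cm.
M = ρ·N_A·a³/Z = 2.68 × 6.022 × 10²³ × 6.692 × 10^-23 / 4 = 27.0 g/mol.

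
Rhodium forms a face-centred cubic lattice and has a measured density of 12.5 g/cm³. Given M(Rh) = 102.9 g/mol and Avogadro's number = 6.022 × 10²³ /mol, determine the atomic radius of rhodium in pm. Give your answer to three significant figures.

For an FCC cell (Z = 4), a³ = Z·M/(N_A·ρ) = 4 × 102.9 / (6.022 × 10²³ × 12.50) = 5.468 × 10^-23 cm³, so a = 3.796 × 10^-8 cm = 379.6 pm.
Atoms touch along the face diagonal, so √2·a = 4r, so r = 0.3536 × a = 134 pm.

134 pm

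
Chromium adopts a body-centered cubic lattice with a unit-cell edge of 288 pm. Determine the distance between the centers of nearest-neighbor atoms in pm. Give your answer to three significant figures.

In a BCC structure, atoms touch along the body diagonal, so √3·a = 4r; the nearest-neighbor distance equals 2r = 0.8660·a.
d = 0.8660 × 288 = 249 pm.

249 pm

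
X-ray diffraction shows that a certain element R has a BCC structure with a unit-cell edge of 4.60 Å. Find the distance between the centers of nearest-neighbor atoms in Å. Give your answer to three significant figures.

In a BCC structure, atoms touch along the body diagonal, so √3·a = 4r; the nearest-neighbor distance equals 2r = 0.8660·a.
d = 0.8660 × 4.60 = 3.98 Å.

3.98 Å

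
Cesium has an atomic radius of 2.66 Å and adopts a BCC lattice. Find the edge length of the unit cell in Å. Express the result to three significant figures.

In a BCC lattice, atoms touch along the body diagonal, so √3·a = 4r.
a = 4r/√3 = 4 × 2.66 / 1.7321 = 6.14 Å.

6.14 Å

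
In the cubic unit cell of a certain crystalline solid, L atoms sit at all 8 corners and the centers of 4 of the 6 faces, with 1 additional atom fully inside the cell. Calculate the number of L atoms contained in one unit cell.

Corner atoms are shared by 8 cells (1/8 each), face atoms by 2 (1/2 each), interior atoms are unshared.
Net atoms = 8 × 1/8 + 4 × 1/2 + 1 = 1 + 2 + 1 = 4.

4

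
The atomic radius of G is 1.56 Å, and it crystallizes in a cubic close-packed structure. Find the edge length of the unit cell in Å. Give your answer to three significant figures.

In an FCC lattice, atoms touch along the face diagonal, so √2·a = 4r.
a = 4r/√2 = 4 × 1.56 / 1.4142 = 4.41 Å.

4.41 Å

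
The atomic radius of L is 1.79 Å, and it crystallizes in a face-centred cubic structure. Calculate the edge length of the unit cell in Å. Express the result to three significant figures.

5.06 Å

In an FCC lattice, atoms touch along the face diagonal, so √2·a = 4r.
a = 4r/√2 = 4 × 1.79 / 1.4142 = 5.06 Å.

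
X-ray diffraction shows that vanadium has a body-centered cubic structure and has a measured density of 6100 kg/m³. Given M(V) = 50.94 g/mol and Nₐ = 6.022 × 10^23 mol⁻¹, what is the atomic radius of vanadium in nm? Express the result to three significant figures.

For a BCC cell (Z = 2), a³ = Z·M/(N_A·ρ) = 2 × 50.94 / (6.022 × 10²³ × 6.100) = 2.773 × 10^-23 cm³, so a = 3.027 × 10^-8 cm = 0.3027 nm.
Atoms touch along the body diagonal, so √3·a = 4r, so r = 0.4330 × a = 0.131 nm.

0.131 nm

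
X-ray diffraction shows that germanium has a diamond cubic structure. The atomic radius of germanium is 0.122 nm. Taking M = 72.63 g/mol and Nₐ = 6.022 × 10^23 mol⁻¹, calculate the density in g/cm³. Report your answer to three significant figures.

5.39 g/cm³

In a diamond cubic lattice, nearest neighbors lie along the body diagonal with √3·a = 8r, giving a = 0.5635 nm = 5.635 × 10^-8 cm.
With Z = 8, ρ = Z·M/(N_A·a³) = 8 × 72.63 / (6.022 × 10²³ × 1.789 × 10^-22) = 5.393 g/cm³.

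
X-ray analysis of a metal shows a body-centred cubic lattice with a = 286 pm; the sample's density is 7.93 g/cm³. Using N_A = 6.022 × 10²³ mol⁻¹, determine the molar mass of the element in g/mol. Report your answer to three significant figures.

A BCC cell has Z = 2 atoms; a = 2.860 × 10^-8 cm.
M = ρ·N_A·a³/Z = 7.93 × 6.022 × 10²³ × 2.339 × 10^-23 / 2 = 55.9 g/mol.

55.9 g/mol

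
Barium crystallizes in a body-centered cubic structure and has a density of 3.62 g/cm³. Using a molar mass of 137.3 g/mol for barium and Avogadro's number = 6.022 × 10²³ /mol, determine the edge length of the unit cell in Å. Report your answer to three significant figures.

5.01 Å

With Z = 2 atoms per BCC cell, a³ = Z·M/(N_A·ρ) = 2 × 137.3 / (6.022 × 10²³ × 3.620 g/cm³) = 1.260 × 10^-22 cm³.
a = (1.260 × 10^-22)^(1/3) = 5.013 × 10^-8 cm = 5.01 Å.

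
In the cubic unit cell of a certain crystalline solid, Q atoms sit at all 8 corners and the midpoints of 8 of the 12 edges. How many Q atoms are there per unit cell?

Corner atoms are shared by 8 cells (1/8 each), edge atoms by 4 (1/4 each).
Net atoms = 8 × 1/8 + 8 × 1/4 = 1 + 2 = 3.

3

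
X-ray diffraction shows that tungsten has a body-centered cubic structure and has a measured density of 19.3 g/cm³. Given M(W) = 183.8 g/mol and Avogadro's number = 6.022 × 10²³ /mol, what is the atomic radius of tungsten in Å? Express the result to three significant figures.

1.37 Å

For a BCC cell (Z = 2), a³ = Z·M/(N_A·ρ) = 2 × 183.8 / (6.022 × 10²³ × 19.30) = 3.163 × 10^-23 cm³, so a = 3.162 × 10^-8 cm = 3.162 Å.
Atoms touch along the body diagonal, so √3·a = 4r, so r = 0.4330 × a = 1.37 Å.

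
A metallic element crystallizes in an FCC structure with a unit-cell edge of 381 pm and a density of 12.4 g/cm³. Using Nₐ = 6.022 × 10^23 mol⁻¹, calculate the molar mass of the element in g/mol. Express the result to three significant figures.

An FCC cell has Z = 4 atoms; a = 3.810 × 10^-8 cm.
M = ρ·N_A·a³/Z = 12.4 × 6.022 × 10²³ × 5.531 × 10^-23 / 4 = 103 g/mol.

103 g/mol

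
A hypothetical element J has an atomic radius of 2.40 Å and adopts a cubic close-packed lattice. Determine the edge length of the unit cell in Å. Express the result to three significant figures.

6.79 Å

In an FCC lattice, atoms touch along the face diagonal, so √2·a = 4r.
a = 4r/√2 = 4 × 2.40 / 1.4142 = 6.79 Å.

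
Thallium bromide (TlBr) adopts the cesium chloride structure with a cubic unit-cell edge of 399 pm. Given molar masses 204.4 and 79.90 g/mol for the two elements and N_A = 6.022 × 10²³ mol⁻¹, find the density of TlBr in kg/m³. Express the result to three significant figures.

The cesium chloride structure contains Z = 1 formula unit per cell; M(TlBr) = 204.4 + 79.90 = 284.3 g/mol.
a³ = (3.990 × 10^-8 cm)³ = 6.352 × 10^-23 cm³.
ρ = 1 × 284.3 / (6.022 × 10²³ × 6.352 × 10^-23) = 7.432 g/cm³ = 7430 kg/m³.

7430 kg/m³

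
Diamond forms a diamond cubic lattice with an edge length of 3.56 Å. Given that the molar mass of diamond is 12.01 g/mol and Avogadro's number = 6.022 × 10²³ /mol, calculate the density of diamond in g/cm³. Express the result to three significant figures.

A diamond cubic unit cell contains Z = 8 atoms.
Cell volume: a³ = (3.56 Å)³ = (3.560 × 10^-8 cm)³ = 4.512 × 10^-23 cm³.
ρ = Z·M/(N_A·a³) = 8 × 12.01 / (6.022 × 10²³ × 4.512 × 10^-23) = 3.536 g/cm³.

3.54 g/cm³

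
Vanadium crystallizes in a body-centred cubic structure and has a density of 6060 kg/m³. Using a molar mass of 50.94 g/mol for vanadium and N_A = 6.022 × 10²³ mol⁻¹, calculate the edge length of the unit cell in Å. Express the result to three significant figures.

3.03 Å

With Z = 2 atoms per BCC cell, a³ = Z·M/(N_A·ρ) = 2 × 50.94 / (6.022 × 10²³ × 6.060 g/cm³) = 2.792 × 10^-23 cm³.
a = (2.792 × 10^-23)^(1/3) = 3.034 × 10^-8 cm = 3.03 Å.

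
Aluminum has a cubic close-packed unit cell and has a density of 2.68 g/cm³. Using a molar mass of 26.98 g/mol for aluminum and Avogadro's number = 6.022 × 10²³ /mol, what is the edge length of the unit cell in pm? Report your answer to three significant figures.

With Z = 4 atoms per FCC cell, a³ = Z·M/(N_A·ρ) = 4 × 26.98 / (6.022 × 10²³ × 2.680 g/cm³) = 6.687 × 10^-23 cm³.
a = (6.687 × 10^-23)^(1/3) = 4.059 × 10^-8 cm = 406 pm.

406 pm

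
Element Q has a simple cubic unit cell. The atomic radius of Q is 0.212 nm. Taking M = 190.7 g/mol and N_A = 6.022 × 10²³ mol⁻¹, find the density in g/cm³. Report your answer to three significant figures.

4.15 g/cm³

In a simple cubic lattice, atoms touch along the cell edge, so a = 2r, giving a = 0.4240 nm = 4.240 × 10^-8 cm.
With Z = 1, ρ = Z·M/(N_A·a³) = 1 × 190.7 / (6.022 × 10²³ × 7.623 × 10^-23) = 4.154 g/cm³.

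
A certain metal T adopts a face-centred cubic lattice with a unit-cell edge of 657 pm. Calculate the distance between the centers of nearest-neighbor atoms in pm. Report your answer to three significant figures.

In an FCC structure, atoms touch along the face diagonal, so √2·a = 4r; the nearest-neighbor distance equals 2r = 0.7071·a.
d = 0.7071 × 657 = 465 pm.

465 pm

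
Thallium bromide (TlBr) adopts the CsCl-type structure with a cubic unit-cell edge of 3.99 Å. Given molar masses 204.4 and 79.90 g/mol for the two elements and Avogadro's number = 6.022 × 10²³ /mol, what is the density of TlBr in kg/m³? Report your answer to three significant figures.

7430 kg/m³

The CsCl-type structure contains Z = 1 formula unit per cell; M(TlBr) = 204.4 + 79.90 = 284.3 g/mol.
a³ = (3.990 × 10^-8 cm)³ = 6.352 × 10^-23 cm³.
ρ = 1 × 284.3 / (6.022 × 10²³ × 6.352 × 10^-23) = 7.432 g/cm³ = 7430 kg/m³.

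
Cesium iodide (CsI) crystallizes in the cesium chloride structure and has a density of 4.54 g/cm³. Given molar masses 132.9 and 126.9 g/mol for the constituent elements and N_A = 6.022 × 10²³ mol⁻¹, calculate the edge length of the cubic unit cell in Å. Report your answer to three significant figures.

4.56 Å

M(CsI) = 259.8 g/mol; Z = 1 formula unit per cell.
a³ = Z·M/(N_A·ρ) = 1 × 259.8 / (6.022 × 10²³ × 4.54) = 9.503 × 10^-23 cm³, so a = 4.563 × 10^-8 cm = 4.56 Å.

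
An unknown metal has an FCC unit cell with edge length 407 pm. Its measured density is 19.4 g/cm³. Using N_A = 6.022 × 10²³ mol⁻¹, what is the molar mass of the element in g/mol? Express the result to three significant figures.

An FCC cell has Z = 4 atoms; a = 4.070 × 10^-8 cm.
M = ρ·N_A·a³/Z = 19.4 × 6.022 × 10²³ × 6.742 × 10^-23 / 4 = 197 g/mol.

197 g/mol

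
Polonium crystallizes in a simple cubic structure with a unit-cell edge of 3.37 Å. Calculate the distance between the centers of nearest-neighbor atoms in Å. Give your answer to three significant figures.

3.37 Å

In a simple cubic structure, atoms touch along the cell edge, so a = 2r; the nearest-neighbor distance equals 2r = 1.000·a.
d = 1.000 × 3.37 = 3.37 Å.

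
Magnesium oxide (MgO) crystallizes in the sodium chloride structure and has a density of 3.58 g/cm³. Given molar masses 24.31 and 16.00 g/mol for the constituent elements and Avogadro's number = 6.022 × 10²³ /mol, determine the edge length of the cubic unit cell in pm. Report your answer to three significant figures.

M(MgO) = 40.31 g/mol; Z = 4 formula units per cell.
a³ = Z·M/(N_A·ρ) = 4 × 40.31 / (6.022 × 10²³ × 3.58) = 7.479 × 10^-23 cm³, so a = 4.213 × 10^-8 cm = 421 pm.

421 pm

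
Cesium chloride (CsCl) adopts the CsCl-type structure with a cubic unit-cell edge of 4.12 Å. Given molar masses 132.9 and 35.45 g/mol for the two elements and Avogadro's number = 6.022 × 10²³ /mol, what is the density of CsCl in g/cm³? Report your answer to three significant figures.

The CsCl-type structure contains Z = 1 formula unit per cell; M(CsCl) = 132.9 + 35.45 = 168.35 g/mol.
a³ = (4.120 × 10^-8 cm)³ = 6.993 × 10^-23 cm³.
ρ = 1 × 168.35 / (6.022 × 10²³ × 6.993 × 10^-23) = 3.997 g/cm³.

4.00 g/cm³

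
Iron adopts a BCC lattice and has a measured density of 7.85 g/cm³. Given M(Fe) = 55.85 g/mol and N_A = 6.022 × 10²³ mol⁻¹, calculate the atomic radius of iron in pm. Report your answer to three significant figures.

For a BCC cell (Z = 2), a³ = Z·M/(N_A·ρ) = 2 × 55.85 / (6.022 × 10²³ × 7.850) = 2.363 × 10^-23 cm³, so a = 2.870 × 10^-8 cm = 287.0 pm.
Atoms touch along the body diagonal, so √3·a = 4r, so r = 0.4330 × a = 124 pm.

124 pm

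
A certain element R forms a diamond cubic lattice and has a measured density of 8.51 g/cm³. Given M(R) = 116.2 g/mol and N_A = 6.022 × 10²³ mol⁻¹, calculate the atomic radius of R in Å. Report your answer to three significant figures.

For a diamond cubic cell (Z = 8), a³ = Z·M/(N_A·ρ) = 8 × 116.2 / (6.022 × 10²³ × 8.510) = 1.814 × 10^-22 cm³, so a = 5.661 × 10^-8 cm = 5.661 Å.
Nearest neighbors lie along the body diagonal with √3·a = 8r, so r = 0.2165 × a = 1.23 Å.

1.23 Å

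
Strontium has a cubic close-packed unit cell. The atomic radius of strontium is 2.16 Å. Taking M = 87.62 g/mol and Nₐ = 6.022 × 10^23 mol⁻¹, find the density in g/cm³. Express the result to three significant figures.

2.55 g/cm³

In an FCC lattice, atoms touch along the face diagonal, so √2·a = 4r, giving a = 6.109 Å = 6.109 × 10^-8 cm.
With Z = 4, ρ = Z·M/(N_A·a³) = 4 × 87.62 / (6.022 × 10²³ × 2.280 × 10^-22) = 2.552 g/cm³.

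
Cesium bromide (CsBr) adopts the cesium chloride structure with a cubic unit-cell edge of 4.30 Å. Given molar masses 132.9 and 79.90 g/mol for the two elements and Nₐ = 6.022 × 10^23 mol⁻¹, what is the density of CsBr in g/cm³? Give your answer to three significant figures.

The cesium chloride structure contains Z = 1 formula unit per cell; M(CsBr) = 132.9 + 79.90 = 212.8 g/mol.
a³ = (4.300 × 10^-8 cm)³ = 7.951 × 10^-23 cm³.
ρ = 1 × 212.8 / (6.022 × 10²³ × 7.951 × 10^-23) = 4.445 g/cm³.

4.44 g/cm³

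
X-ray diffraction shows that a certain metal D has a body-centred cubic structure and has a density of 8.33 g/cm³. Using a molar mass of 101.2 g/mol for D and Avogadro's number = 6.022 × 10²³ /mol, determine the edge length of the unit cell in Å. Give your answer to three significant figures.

3.43 Å

With Z = 2 atoms per BCC cell, a³ = Z·M/(N_A·ρ) = 2 × 101.2 / (6.022 × 10²³ × 8.330 g/cm³) = 4.035 × 10^-23 cm³.
a = (4.035 × 10^-23)^(1/3) = 3.430 × 10^-8 cm = 3.43 Å.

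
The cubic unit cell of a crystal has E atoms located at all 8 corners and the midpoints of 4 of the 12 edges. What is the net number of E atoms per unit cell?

2

Corner atoms are shared by 8 cells (1/8 each), edge atoms by 4 (1/4 each).
Net atoms = 8 × 1/8 + 4 × 1/4 = 1 + 1 = 2.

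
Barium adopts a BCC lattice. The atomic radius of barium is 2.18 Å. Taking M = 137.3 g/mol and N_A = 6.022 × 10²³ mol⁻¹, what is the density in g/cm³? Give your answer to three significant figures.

3.57 g/cm³

In a BCC lattice, atoms touch along the body diagonal, so √3·a = 4r, giving a = 5.034 Å = 5.034 × 10^-8 cm.
With Z = 2, ρ = Z·M/(N_A·a³) = 2 × 137.3 / (6.022 × 10²³ × 1.276 × 10^-22) = 3.573 g/cm³.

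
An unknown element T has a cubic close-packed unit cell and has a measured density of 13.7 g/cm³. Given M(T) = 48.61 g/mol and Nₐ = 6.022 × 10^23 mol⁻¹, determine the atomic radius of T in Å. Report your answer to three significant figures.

For an FCC cell (Z = 4), a³ = Z·M/(N_A·ρ) = 4 × 48.61 / (6.022 × 10²³ × 13.70) = 2.357 × 10^-23 cm³, so a = 2.867 × 10^-8 cm = 2.867 Å.
Atoms touch along the face diagonal, so √2·a = 4r, so r = 0.3536 × a = 1.01 Å.

1.01 Å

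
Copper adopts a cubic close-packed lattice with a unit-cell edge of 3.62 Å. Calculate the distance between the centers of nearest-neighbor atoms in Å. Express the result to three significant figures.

In an FCC structure, atoms touch along the face diagonal, so √2·a = 4r; the nearest-neighbor distance equals 2r = 0.7071·a.
d = 0.7071 × 3.62 = 2.56 Å.

2.56 Å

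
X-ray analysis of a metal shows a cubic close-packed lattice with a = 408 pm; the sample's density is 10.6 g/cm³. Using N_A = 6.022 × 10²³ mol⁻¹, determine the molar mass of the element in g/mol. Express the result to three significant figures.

108 g/mol

An FCC cell has Z = 4 atoms; a = 4.080 × 10^-8 cm.
M = ρ·N_A·a³/Z = 10.6 × 6.022 × 10²³ × 6.792 × 10^-23 / 4 = 108 g/mol.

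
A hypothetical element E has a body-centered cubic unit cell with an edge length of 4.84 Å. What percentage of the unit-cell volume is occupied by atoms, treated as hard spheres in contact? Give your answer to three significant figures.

In a BCC lattice atoms touch along the body diagonal, so √3·a = 4r, so r = 0.4330a = 2.096 Å.
Packing fraction = Z·(4/3)πr³ / a³ = 2 × (4/3)π × (2.096)³ / (4.84)³ = 0.6802 = 68.0%.

68.0%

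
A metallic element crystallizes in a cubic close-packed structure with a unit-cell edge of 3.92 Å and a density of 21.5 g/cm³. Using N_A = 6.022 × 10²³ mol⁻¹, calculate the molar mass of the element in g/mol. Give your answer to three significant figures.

An FCC cell has Z = 4 atoms; a = 3.920 × 10^-8 cm.
M = ρ·N_A·a³/Z = 21.5 × 6.022 × 10²³ × 6.024 × 10^-23 / 4 = 195 g/mol.

195 g/mol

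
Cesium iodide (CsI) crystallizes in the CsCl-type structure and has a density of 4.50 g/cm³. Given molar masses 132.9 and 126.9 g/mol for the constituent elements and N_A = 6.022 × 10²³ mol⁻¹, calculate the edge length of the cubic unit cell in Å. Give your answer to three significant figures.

4.58 Å

M(CsI) = 259.8 g/mol; Z = 1 formula unit per cell.
a³ = Z·M/(N_A·ρ) = 1 × 259.8 / (6.022 × 10²³ × 4.50) = 9.587 × 10^-23 cm³, so a = 4.577 × 10^-8 cm = 4.58 Å.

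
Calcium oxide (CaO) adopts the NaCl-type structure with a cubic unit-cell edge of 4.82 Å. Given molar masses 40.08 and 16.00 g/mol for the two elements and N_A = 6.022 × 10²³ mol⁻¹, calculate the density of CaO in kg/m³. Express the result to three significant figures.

3330 kg/m³

The NaCl-type structure contains Z = 4 formula units per cell; M(CaO) = 40.08 + 16.00 = 56.08 g/mol.
a³ = (4.820 × 10^-8 cm)³ = 1.120 × 10^-22 cm³.
ρ = 4 × 56.08 / (6.022 × 10²³ × 1.120 × 10^-22) = 3.326 g/cm³ = 3330 kg/m³.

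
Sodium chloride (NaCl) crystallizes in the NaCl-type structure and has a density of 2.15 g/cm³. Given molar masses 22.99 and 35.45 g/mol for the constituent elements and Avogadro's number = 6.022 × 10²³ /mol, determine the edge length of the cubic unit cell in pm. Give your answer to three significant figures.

565 pm

M(NaCl) = 58.44 g/mol; Z = 4 formula units per cell.
a³ = Z·M/(N_A·ρ) = 4 × 58.44 / (6.022 × 10²³ × 2.15) = 1.805 × 10^-22 cm³, so a = 5.652 × 10^-8 cm = 565 pm.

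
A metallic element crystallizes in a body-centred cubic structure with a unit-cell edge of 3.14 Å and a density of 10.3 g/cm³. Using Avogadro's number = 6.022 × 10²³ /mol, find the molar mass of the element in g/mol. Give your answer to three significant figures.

A BCC cell has Z = 2 atoms; a = 3.140 × 10^-8 cm.
M = ρ·N_A·a³/Z = 10.3 × 6.022 × 10²³ × 3.096 × 10^-23 / 2 = 96.0 g/mol.

96.0 g/mol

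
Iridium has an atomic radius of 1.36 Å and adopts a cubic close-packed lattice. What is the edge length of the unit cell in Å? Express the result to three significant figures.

3.85 Å

In an FCC lattice, atoms touch along the face diagonal, so √2·a = 4r.
a = 4r/√2 = 4 × 1.36 / 1.4142 = 3.85 Å.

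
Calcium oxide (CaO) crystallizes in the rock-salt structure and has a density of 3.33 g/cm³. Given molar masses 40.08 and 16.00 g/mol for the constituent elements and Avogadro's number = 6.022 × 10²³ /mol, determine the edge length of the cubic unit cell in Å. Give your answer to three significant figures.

M(CaO) = 56.08 g/mol; Z = 4 formula units per cell.
a³ = Z·M/(N_A·ρ) = 4 × 56.08 / (6.022 × 10²³ × 3.33) = 1.119 × 10^-22 cm³, so a = 4.818 × 10^-8 cm = 4.82 Å.

4.82 Å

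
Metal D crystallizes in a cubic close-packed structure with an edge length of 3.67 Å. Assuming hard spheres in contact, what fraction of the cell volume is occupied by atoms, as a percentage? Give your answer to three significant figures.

In an FCC lattice atoms touch along the face diagonal, so √2·a = 4r, so r = 0.3536a = 1.298 Å.
Packing fraction = Z·(4/3)πr³ / a³ = 4 × (4/3)π × (1.298)³ / (3.67)³ = 0.7405 = 74.0%.

74.0%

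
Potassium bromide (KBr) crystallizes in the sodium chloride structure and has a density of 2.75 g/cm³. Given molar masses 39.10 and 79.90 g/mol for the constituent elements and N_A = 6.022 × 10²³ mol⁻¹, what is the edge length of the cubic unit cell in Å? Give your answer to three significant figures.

6.60 Å

M(KBr) = 119.0 g/mol; Z = 4 formula units per cell.
a³ = Z·M/(N_A·ρ) = 4 × 119.0 / (6.022 × 10²³ × 2.75) = 2.874 × 10^-22 cm³, so a = 6.600 × 10^-8 cm = 6.60 Å.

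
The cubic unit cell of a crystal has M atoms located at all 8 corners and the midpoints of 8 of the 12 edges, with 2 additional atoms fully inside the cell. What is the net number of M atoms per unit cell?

Corner atoms are shared by 8 cells (1/8 each), edge atoms by 4 (1/4 each), interior atoms are unshared.
Net atoms = 8 × 1/8 + 8 × 1/4 + 2 = 1 + 2 + 2 = 5.

5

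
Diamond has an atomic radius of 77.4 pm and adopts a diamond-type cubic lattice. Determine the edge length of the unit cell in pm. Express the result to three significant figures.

In a diamond cubic lattice, nearest neighbors lie along the body diagonal with √3·a = 8r.
a = 8r/√3 = 8 × 77.4 / 1.7321 = 357 pm.

357 pm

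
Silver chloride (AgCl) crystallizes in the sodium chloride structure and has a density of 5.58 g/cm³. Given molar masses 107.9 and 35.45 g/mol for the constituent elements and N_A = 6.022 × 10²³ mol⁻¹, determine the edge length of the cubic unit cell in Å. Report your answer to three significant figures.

M(AgCl) = 143.35 g/mol; Z = 4 formula units per cell.
a³ = Z·M/(N_A·ρ) = 4 × 143.35 / (6.022 × 10²³ × 5.58) = 1.706 × 10^-22 cm³, so a = 5.547 × 10^-8 cm = 5.55 Å.

5.55 Å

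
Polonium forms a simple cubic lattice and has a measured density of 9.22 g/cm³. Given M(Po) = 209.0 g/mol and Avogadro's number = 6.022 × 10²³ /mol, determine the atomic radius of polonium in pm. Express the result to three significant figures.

168 pm

For a simple cubic cell (Z = 1), a³ = Z·M/(N_A·ρ) = 1 × 209.0 / (6.022 × 10²³ × 9.220) = 3.764 × 10^-23 cm³, so a = 3.351 × 10^-8 cm = 335.1 pm.
Atoms touch along the cell edge, so a = 2r, so r = 0.5000 × a = 168 pm.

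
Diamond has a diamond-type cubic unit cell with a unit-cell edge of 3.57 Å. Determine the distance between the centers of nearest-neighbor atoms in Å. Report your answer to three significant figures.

1.55 Å

In a diamond cubic structure, nearest neighbors lie along the body diagonal with √3·a = 8r; the nearest-neighbor distance equals 2r = 0.4330·a.
d = 0.4330 × 3.57 = 1.55 Å.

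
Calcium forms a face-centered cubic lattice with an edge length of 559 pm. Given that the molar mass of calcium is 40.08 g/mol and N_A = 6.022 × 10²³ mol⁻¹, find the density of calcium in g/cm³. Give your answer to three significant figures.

An FCC unit cell contains Z = 4 atoms.
Cell volume: a³ = (559 pm)³ = (5.590 × 10^-8 cm)³ = 1.747 × 10^-22 cm³.
ρ = Z·M/(N_A·a³) = 4 × 40.08 / (6.022 × 10²³ × 1.747 × 10^-22) = 1.524 g/cm³.

1.52 g/cm³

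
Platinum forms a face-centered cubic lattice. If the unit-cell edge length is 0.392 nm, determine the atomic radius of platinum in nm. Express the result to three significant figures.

In an FCC lattice, atoms touch along the face diagonal, so √2·a = 4r.
r = √2·a/4 = 1.4142 × 0.392 / 4 = 0.139 nm.

0.139 nm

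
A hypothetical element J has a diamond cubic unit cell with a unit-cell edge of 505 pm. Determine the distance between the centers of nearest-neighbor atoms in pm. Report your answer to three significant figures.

In a diamond cubic structure, nearest neighbors lie along the body diagonal with √3·a = 8r; the nearest-neighbor distance equals 2r = 0.4330·a.
d = 0.4330 × 505 = 219 pm.

219 pm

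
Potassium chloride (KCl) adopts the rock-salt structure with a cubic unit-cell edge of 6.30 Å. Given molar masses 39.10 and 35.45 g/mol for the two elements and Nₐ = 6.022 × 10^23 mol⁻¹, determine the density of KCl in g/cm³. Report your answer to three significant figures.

1.98 g/cm³

The rock-salt structure contains Z = 4 formula units per cell; M(KCl) = 39.10 + 35.45 = 74.55 g/mol.
a³ = (6.300 × 10^-8 cm)³ = 2.500 × 10^-22 cm³.
ρ = 4 × 74.55 / (6.022 × 10²³ × 2.500 × 10^-22) = 1.980 g/cm³.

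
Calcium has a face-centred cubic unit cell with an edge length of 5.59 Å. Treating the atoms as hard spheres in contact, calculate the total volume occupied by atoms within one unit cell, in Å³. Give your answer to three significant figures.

129 Å³

In an FCC lattice atoms touch along the face diagonal, so √2·a = 4r, so r = 0.3536a = 1.976 Å.
V_atoms = Z × (4/3)πr³ = 4 × (4/3)π × (1.976)³ = 129 Å³.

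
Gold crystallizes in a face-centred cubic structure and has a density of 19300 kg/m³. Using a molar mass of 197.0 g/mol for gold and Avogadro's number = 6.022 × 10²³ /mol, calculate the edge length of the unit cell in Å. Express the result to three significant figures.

With Z = 4 atoms per FCC cell, a³ = Z·M/(N_A·ρ) = 4 × 197.0 / (6.022 × 10²³ × 19.30 g/cm³) = 6.780 × 10^-23 cm³.
a = (6.780 × 10^-23)^(1/3) = 4.078 × 10^-8 cm = 4.08 Å.

4.08 Å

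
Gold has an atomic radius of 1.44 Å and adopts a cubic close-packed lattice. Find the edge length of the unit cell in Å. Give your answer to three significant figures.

In an FCC lattice, atoms touch along the face diagonal, so √2·a = 4r.
a = 4r/√2 = 4 × 1.44 / 1.4142 = 4.07 Å.

4.07 Å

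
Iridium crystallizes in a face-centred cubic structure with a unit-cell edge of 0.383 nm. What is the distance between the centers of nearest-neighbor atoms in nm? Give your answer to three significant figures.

0.271 nm

In an FCC structure, atoms touch along the face diagonal, so √2·a = 4r; the nearest-neighbor distance equals 2r = 0.7071·a.
d = 0.7071 × 0.383 = 0.271 nm.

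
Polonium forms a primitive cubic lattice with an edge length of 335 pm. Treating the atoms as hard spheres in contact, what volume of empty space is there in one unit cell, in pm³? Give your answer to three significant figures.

1.79 × 10^7 pm³

In a simple cubic lattice atoms touch along the cell edge, so a = 2r, so r = 0.5000a = 167.5 pm.
V_cell = a³ = 3.760 × 10^7 pm³; V_atoms = 1 × (4/3)πr³ = 1.968 × 10^7 pm³.
Empty space = 3.760 × 10^7 − 1.968 × 10^7 = 1.79 × 10^7 pm³.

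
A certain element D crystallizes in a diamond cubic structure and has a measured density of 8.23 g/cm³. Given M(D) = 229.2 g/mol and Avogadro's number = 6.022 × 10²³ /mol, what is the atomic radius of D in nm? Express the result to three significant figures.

0.155 nm

For a diamond cubic cell (Z = 8), a³ = Z·M/(N_A·ρ) = 8 × 229.2 / (6.022 × 10²³ × 8.230) = 3.700 × 10^-22 cm³, so a = 7.179 × 10^-8 cm = 0.7179 nm.
Nearest neighbors lie along the body diagonal with √3·a = 8r, so r = 0.2165 × a = 0.155 nm.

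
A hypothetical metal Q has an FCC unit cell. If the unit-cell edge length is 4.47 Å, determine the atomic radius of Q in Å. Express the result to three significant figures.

1.58 Å

In an FCC lattice, atoms touch along the face diagonal, so √2·a = 4r.
r = √2·a/4 = 1.4142 × 4.47 / 4 = 1.58 Å.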